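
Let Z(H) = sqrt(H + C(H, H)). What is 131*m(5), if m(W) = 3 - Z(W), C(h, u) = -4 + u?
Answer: 393 - 131*sqrt(6) ≈ 72.117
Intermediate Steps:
Z(H) = sqrt(-4 + 2*H) (Z(H) = sqrt(H + (-4 + H)) = sqrt(-4 + 2*H))
m(W) = 3 - sqrt(-4 + 2*W)
131*m(5) = 131*(3 - sqrt(-4 + 2*5)) = 131*(3 - sqrt(-4 + 10)) = 131*(3 - sqrt(6)) = 393 - 131*sqrt(6)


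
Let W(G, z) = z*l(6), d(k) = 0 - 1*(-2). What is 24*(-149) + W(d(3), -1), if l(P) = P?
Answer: -3582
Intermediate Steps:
d(k) = 2 (d(k) = 0 + 2 = 2)
W(G, z) = 6*z (W(G, z) = z*6 = 6*z)
24*(-149) + W(d(3), -1) = 24*(-149) + 6*(-1) = -3576 - 6 = -3582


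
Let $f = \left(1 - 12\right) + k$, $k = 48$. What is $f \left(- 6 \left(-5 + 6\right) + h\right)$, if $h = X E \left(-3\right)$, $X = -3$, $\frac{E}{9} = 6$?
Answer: $17760$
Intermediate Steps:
$E = 54$ ($E = 9 \cdot 6 = 54$)
$h = 486$ ($h = \left(-3\right) 54 \left(-3\right) = \left(-162\right) \left(-3\right) = 486$)
$f = 37$ ($f = \left(1 - 12\right) + 48 = -11 + 48 = 37$)
$f \left(- 6 \left(-5 + 6\right) + h\right) = 37 \left(- 6 \left(-5 + 6\right) + 486\right) = 37 \left(\left(-6\right) 1 + 486\right) = 37 \left(-6 + 486\right) = 37 \cdot 480 = 17760$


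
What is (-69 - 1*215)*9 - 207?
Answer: -2763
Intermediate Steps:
(-69 - 1*215)*9 - 207 = (-69 - 215)*9 - 207 = -284*9 - 207 = -2556 - 207 = -2763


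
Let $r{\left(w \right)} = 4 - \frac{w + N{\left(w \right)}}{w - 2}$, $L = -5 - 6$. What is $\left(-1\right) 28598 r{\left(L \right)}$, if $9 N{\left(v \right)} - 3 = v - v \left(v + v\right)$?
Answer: $- \frac{3403162}{117} \approx -29087.0$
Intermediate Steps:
$N{\left(v \right)} = \frac{1}{3} - \frac{2 v^{2}}{9} + \frac{v}{9}$ ($N{\left(v \right)} = \frac{1}{3} + \frac{v - v \left(v + v\right)}{9} = \frac{1}{3} + \frac{v - v 2 v}{9} = \frac{1}{3} + \frac{v - 2 v^{2}}{9} = \frac{1}{3} - \left(- \frac{v}{9} + \frac{2 v^{2}}{9}\right) = \frac{1}{3} - \frac{2 v^{2}}{9} + \frac{v}{9}$)
$L = -11$ ($L = -5 - 6 = -11$)
$r{\left(w \right)} = 4 - \frac{\frac{1}{3} - \frac{2 w^{2}}{9} + \frac{10 w}{9}}{-2 + w}$ ($r{\left(w \right)} = 4 - \frac{w + \left(\frac{1}{3} - \frac{2 w^{2}}{9} + \frac{w}{9}\right)}{w - 2} = 4 - \frac{\frac{1}{3} - \frac{2 w^{2}}{9} + \frac{10 w}{9}}{-2 + w}$)
$\left(-1\right) 28598 r{\left(L \right)} = \left(-1\right) 28598 \frac{-75 + 2 \left(-11\right)^{2} + 26 \left(-11\right)}{9 \left(-2 - 11\right)} = - 28598 \frac{-75 + 2 \cdot 121 - 286}{9 \left(-13\right)} = - 28598 \cdot \frac{1}{9} \left(- \frac{1}{13}\right) \left(-75 + 242 - 286\right) = - 28598 \cdot \frac{1}{9} \left(- \frac{1}{13}\right) \left(-119\right) = \left(-28598\right) \frac{119}{117} = - \frac{3403162}{117}$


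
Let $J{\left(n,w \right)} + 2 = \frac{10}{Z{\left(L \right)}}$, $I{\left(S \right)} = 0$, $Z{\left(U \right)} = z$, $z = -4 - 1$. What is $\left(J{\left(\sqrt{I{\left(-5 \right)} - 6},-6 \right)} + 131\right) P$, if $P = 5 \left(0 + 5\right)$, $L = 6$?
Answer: $3175$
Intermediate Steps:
$z = -5$ ($z = -4 - 1 = -5$)
$Z{\left(U \right)} = -5$
$J{\left(n,w \right)} = -4$ ($J{\left(n,w \right)} = -2 + \frac{10}{-5} = -2 + 10 \left(- \frac{1}{5}\right) = -2 - 2 = -4$)
$P = 25$ ($P = 5 \cdot 5 = 25$)
$\left(J{\left(\sqrt{I{\left(-5 \right)} - 6},-6 \right)} + 131\right) P = \left(-4 + 131\right) 25 = 127 \cdot 25 = 3175$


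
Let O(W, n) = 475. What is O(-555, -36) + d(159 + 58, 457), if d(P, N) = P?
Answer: 692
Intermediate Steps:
O(-555, -36) + d(159 + 58, 457) = 475 + (159 + 58) = 475 + 217 = 692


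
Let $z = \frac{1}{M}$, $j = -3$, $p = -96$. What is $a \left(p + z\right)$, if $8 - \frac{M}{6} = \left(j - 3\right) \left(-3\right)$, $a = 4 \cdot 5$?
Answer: $- \frac{5761}{3} \approx -1920.3$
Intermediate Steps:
$a = 20$
$M = -60$ ($M = 48 - 6 \left(-3 - 3\right) \left(-3\right) = 48 - 6 \left(\left(-6\right) \left(-3\right)\right) = 48 - 108 = -60$)
$z = - \frac{1}{60}$ ($z = \frac{1}{-60} = - \frac{1}{60} \approx -0.016667$)
$a \left(p + z\right) = 20 \left(-96 - \frac{1}{60}\right) = 20 \left(- \frac{5761}{60}\right) = - \frac{5761}{3}$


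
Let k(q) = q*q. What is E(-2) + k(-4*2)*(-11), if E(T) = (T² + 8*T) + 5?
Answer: -711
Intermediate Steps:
E(T) = 5 + T² + 8*T
k(q) = q²
E(-2) + k(-4*2)*(-11) = (5 + (-2)² + 8*(-2)) + (-4*2)²*(-11) = (5 + 4 - 16) + (-8)²*(-11) = -7 + 64*(-11) = -7 - 704 = -711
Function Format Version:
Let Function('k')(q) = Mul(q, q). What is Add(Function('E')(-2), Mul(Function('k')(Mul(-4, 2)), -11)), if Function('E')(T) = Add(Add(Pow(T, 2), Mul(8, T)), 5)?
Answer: -711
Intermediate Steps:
Function('E')(T) = Add(5, Pow(T, 2), Mul(8, T))
Function('k')(q) = Pow(q, 2)
Add(Function('E')(-2), Mul(Function('k')(Mul(-4, 2)), -11)) = Add(Add(5, Pow(-2, 2), Mul(8, -2)), Mul(Pow(Mul(-4, 2), 2), -11)) = Add(Add(5, 4, -16), Mul(Pow(-8, 2), -11)) = Add(-7, Mul(64, -11)) = Add(-7, -704) = -711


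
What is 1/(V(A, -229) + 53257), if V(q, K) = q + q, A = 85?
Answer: 1/53427 ≈ 1.8717e-5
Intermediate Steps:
V(q, K) = 2*q
1/(V(A, -229) + 53257) = 1/(2*85 + 53257) = 1/(170 + 53257) = 1/53427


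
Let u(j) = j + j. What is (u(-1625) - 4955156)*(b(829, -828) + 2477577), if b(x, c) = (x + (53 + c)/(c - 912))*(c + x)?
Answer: -712758832580643/58 ≈ -1.2289e+13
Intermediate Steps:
u(j) = 2*j
b(x, c) = (c + x)*(x + (53 + c)/(-912 + c)) (b(x, c) = (x + (53 + c)/(-912 + c))*(c + x) = (c + x)*(x + (53 + c)/(-912 + c)))
(u(-1625) - 4955156)*(b(829, -828) + 2477577) = (2*(-1625) - 4955156)*(((-828)² - 912*829² + 53*(-828) + 53*829 - 828*829² + 829*(-828)² - 911*(-828)*829)/(-912 - 828) + 2477577) = (-3250 - 4955156)*((685584 - 912*687241 - 43884 + 43937 - 828*687241 + 829*685584 + 625321332)/(-1740) + 2477577) = -4958406*(-(685584 - 626763792 - 43884 + 43937 - 569035548 + 568349136 + 625321332)/1740 + 2477577) = -4958406*(-1/1740*(-1443235) + 2477577) = -4958406*(288647/348 + 2477577) = -4958406*862485443/348 = -712758832580643/58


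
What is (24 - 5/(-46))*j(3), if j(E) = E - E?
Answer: 0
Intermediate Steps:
j(E) = 0
(24 - 5/(-46))*j(3) = (24 - 5/(-46))*0 = (24 - 5*(-1/46))*0 = (24 + 5/46)*0 = (1109/46)*0 = 0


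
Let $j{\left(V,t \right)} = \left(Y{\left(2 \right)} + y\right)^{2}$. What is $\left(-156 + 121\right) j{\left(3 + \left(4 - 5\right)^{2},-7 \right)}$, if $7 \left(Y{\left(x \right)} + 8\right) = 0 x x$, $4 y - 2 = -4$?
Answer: $- \frac{10115}{4} \approx -2528.8$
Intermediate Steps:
$y = - \frac{1}{2}$ ($y = \frac{1}{2} + \frac{1}{4} \left(-4\right) = \frac{1}{2} - 1 = - \frac{1}{2} \approx -0.5$)
$Y{\left(x \right)} = -8$ ($Y{\left(x \right)} = -8 + \frac{0 x x}{7} = -8 + \frac{0 x}{7} = -8 + \frac{1}{7} \cdot 0 = -8 + 0 = -8$)
$j{\left(V,t \right)} = \frac{289}{4}$ ($j{\left(V,t \right)} = \left(-8 - \frac{1}{2}\right)^{2} = \left(- \frac{17}{2}\right)^{2} = \frac{289}{4}$)
$\left(-156 + 121\right) j{\left(3 + \left(4 - 5\right)^{2},-7 \right)} = \left(-156 + 121\right) \frac{289}{4} = \left(-35\right) \frac{289}{4} = - \frac{10115}{4}$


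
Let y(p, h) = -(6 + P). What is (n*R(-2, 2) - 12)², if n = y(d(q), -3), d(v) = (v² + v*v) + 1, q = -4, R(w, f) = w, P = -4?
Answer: 64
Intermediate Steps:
d(v) = 1 + 2*v² (d(v) = (v² + v²) + 1 = 2*v² + 1 = 1 + 2*v²)
y(p, h) = -2 (y(p, h) = -(6 - 4) = -1*2 = -2)
n = -2
(n*R(-2, 2) - 12)² = (-2*(-2) - 12)² = (4 - 12)² = (-8)² = 64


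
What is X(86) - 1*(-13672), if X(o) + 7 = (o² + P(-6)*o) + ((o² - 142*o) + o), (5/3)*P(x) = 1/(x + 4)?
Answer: 81526/5 ≈ 16305.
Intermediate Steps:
P(x) = 3/(5*(4 + x)) (P(x) = 3/(5*(x + 4)) = 3/(5*(4 + x)))
X(o) = -7 + 2*o² - 1413*o/10 (X(o) = -7 + ((o² + (3/(5*(4 - 6)))*o) + ((o² - 142*o) + o)) = -7 + ((o² + ((⅗)/(-2))*o) + (o² - 141*o)) = -7 + ((o² + ((⅗)*(-½))*o) + (o² - 141*o)) = -7 + ((o² - 3*o/10) + (o² - 141*o)) = -7 + (2*o² - 1413*o/10) = -7 + 2*o² - 1413*o/10)
X(86) - 1*(-13672) = (-7 + 2*86² - 1413/10*86) - 1*(-13672) = (-7 + 2*7396 - 60759/5) + 13672 = (-7 + 14792 - 60759/5) + 13672 = 13166/5 + 13672 = 81526/5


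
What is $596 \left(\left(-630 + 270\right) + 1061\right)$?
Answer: $417796$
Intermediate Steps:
$596 \left(\left(-630 + 270\right) + 1061\right) = 596 \left(-360 + 1061\right) = 596 \cdot 701 = 417796$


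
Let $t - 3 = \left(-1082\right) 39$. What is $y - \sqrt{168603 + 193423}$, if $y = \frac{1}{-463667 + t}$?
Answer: $- \frac{1}{505862} - \sqrt{362026} \approx -601.69$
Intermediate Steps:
$t = -42195$ ($t = 3 - 42198 = -42195$)
$y = - \frac{1}{505862}$ ($y = \frac{1}{-463667 - 42195} = \frac{1}{-505862} = - \frac{1}{505862} \approx -1.9768 \cdot 10^{-6}$)
$y - \sqrt{168603 + 193423} = - \frac{1}{505862} - \sqrt{168603 + 193423} = - \frac{1}{505862} - \sqrt{362026}$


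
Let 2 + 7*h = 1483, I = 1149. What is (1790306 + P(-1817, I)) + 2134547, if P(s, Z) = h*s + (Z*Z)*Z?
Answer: 10643159637/7 ≈ 1.5205e+9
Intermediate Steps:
h = 1481/7 (h = -2/7 + (⅐)*1483 = -2/7 + 1483/7 = 1481/7 ≈ 211.57)
P(s, Z) = Z³ + 1481*s/7 (P(s, Z) = 1481*s/7 + (Z*Z)*Z = 1481*s/7 + Z²*Z = 1481*s/7 + Z³ = Z³ + 1481*s/7)
(1790306 + P(-1817, I)) + 2134547 = (1790306 + (1149³ + (1481/7)*(-1817))) + 2134547 = (1790306 + (1516910949 - 2690977/7)) + 2134547 = (1790306 + 10615685666/7) + 2134547 = 10628217808/7 + 2134547 = 10643159637/7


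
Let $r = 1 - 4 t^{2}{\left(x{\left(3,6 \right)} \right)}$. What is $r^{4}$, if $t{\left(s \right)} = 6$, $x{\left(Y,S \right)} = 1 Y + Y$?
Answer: $418161601$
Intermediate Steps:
$x{\left(Y,S \right)} = 2 Y$ ($x{\left(Y,S \right)} = Y + Y = 2 Y$)
$r = -143$ ($r = 1 - 4 \cdot 6^{2} = 1 - 144 = -143$)
$r^{4} = \left(-143\right)^{4} = 418161601$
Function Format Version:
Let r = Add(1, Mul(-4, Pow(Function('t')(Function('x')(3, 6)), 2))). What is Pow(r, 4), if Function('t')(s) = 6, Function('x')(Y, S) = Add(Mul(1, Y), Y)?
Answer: 418161601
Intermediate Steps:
Function('x')(Y, S) = Mul(2, Y) (Function('x')(Y, S) = Add(Y, Y) = Mul(2, Y))
r = -143 (r = Add(1, Mul(-4, Pow(6, 2))) = Add(1, Mul(-4, 36)) = Add(1, -144) = -143)
Pow(r, 4) = Pow(-143, 4) = 418161601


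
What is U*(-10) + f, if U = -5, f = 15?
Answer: 65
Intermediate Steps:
U*(-10) + f = -5*(-10) + 15 = 50 + 15 = 65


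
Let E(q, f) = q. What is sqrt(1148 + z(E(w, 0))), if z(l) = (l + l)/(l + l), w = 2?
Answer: sqrt(1149) ≈ 33.897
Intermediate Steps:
z(l) = 1 (z(l) = (2*l)/((2*l)) = (2*l)*(1/(2*l)) = 1)
sqrt(1148 + z(E(w, 0))) = sqrt(1148 + 1) = sqrt(1149)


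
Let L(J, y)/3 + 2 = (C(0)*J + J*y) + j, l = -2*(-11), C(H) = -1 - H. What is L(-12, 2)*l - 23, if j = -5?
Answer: -1277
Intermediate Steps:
l = 22
L(J, y) = -21 - 3*J + 3*J*y (L(J, y) = -6 + 3*(((-1 - 1*0)*J + J*y) - 5) = -6 + 3*(((-1 + 0)*J + J*y) - 5) = -6 + 3*((-J + J*y) - 5) = -6 + 3*(-5 - J + J*y) = -6 + (-15 - 3*J + 3*J*y) = -21 - 3*J + 3*J*y)
L(-12, 2)*l - 23 = (-21 - 3*(-12) + 3*(-12)*2)*22 - 23 = (-21 + 36 - 72)*22 - 23 = -57*22 - 23 = -1254 - 23 = -1277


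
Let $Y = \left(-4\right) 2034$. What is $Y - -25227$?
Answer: $17091$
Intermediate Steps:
$Y = -8136$
$Y - -25227 = -8136 - -25227 = -8136 + 25227 = 17091$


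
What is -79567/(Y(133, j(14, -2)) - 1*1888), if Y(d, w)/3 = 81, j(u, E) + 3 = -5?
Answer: 79567/1645 ≈ 48.369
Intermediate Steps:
j(u, E) = -8 (j(u, E) = -3 - 5 = -8)
Y(d, w) = 243 (Y(d, w) = 3*81 = 243)
-79567/(Y(133, j(14, -2)) - 1*1888) = -79567/(243 - 1*1888) = -79567/(243 - 1888) = -79567/(-1645) = -79567*(-1/1645) = 79567/1645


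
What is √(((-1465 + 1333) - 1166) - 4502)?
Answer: 10*I*√58 ≈ 76.158*I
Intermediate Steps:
√(((-1465 + 1333) - 1166) - 4502) = √((-132 - 1166) - 4502) = √(-1298 - 4502) = √(-5800) = 10*I*√58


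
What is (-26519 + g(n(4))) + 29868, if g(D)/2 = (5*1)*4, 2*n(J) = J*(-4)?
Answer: 3389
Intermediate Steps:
n(J) = -2*J (n(J) = (J*(-4))/2 = (-4*J)/2 = -2*J)
g(D) = 40 (g(D) = 2*((5*1)*4) = 2*(5*4) = 2*20 = 40)
(-26519 + g(n(4))) + 29868 = (-26519 + 40) + 29868 = -26479 + 29868 = 3389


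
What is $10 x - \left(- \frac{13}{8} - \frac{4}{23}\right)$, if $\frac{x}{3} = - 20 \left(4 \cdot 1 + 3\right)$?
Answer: $- \frac{772469}{184} \approx -4198.2$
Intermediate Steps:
$x = -420$ ($x = 3 \left(- 20 \left(4 \cdot 1 + 3\right)\right) = 3 \left(- 20 \left(4 + 3\right)\right) = 3 \left(\left(-20\right) 7\right) = 3 \left(-140\right) = -420$)
$10 x - \left(- \frac{13}{8} - \frac{4}{23}\right) = 10 \left(-420\right) - \left(- \frac{13}{8} - \frac{4}{23}\right) = -4200 - - \frac{331}{184} = -4200 + \left(\frac{4}{23} + \frac{13}{8}\right) = -4200 + \frac{331}{184} = - \frac{772469}{184}$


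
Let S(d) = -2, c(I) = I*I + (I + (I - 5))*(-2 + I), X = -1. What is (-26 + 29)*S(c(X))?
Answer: -6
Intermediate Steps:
c(I) = I**2 + (-5 + 2*I)*(-2 + I) (c(I) = I**2 + (I + (-5 + I))*(-2 + I) = I**2 + (-5 + 2*I)*(-2 + I))
(-26 + 29)*S(c(X)) = (-26 + 29)*(-2) = 3*(-2) = -6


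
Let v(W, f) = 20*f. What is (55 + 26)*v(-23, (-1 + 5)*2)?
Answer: 12960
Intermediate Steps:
(55 + 26)*v(-23, (-1 + 5)*2) = (55 + 26)*(20*((-1 + 5)*2)) = 81*(20*(4*2)) = 81*(20*8) = 81*160 = 12960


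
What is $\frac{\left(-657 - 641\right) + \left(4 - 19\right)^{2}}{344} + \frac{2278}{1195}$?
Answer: $- \frac{498603}{411080} \approx -1.2129$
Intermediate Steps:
$\frac{\left(-657 - 641\right) + \left(4 - 19\right)^{2}}{344} + \frac{2278}{1195} = \left(-1298 + \left(-15\right)^{2}\right) \frac{1}{344} + 2278 \cdot \frac{1}{1195} = \left(-1298 + 225\right) \frac{1}{344} + \frac{2278}{1195} = \left(-1073\right) \frac{1}{344} + \frac{2278}{1195} = - \frac{1073}{344} + \frac{2278}{1195} = - \frac{498603}{411080}$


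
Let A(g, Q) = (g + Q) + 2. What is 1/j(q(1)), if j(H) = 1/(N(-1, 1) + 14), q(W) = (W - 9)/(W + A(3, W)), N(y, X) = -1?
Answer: 13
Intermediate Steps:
A(g, Q) = 2 + Q + g (A(g, Q) = (Q + g) + 2 = 2 + Q + g)
q(W) = (-9 + W)/(5 + 2*W) (q(W) = (W - 9)/(W + (2 + W + 3)) = (-9 + W)/(W + (5 + W)) = (-9 + W)/(5 + 2*W))
j(H) = 1/13 (j(H) = 1/(-1 + 14) = 1/13)
1/j(q(1)) = 1/(1/13) = 13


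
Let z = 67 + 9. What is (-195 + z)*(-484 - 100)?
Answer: 69496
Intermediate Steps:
z = 76
(-195 + z)*(-484 - 100) = (-195 + 76)*(-484 - 100) = -119*(-584) = 69496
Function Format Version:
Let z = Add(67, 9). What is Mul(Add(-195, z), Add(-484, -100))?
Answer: 69496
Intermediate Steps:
z = 76
Mul(Add(-195, z), Add(-484, -100)) = Mul(Add(-195, 76), Add(-484, -100)) = Mul(-119, -584) = 69496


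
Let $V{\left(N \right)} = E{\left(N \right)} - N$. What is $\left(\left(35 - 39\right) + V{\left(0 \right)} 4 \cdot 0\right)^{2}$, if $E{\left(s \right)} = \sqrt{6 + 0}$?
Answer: $16$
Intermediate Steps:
$E{\left(s \right)} = \sqrt{6}$
$V{\left(N \right)} = \sqrt{6} - N$
$\left(\left(35 - 39\right) + V{\left(0 \right)} 4 \cdot 0\right)^{2} = \left(\left(35 - 39\right) + \left(\sqrt{6} - 0\right) 4 \cdot 0\right)^{2} = \left(-4 + \left(\sqrt{6} + 0\right) 4 \cdot 0\right)^{2} = \left(-4 + \sqrt{6} \cdot 4 \cdot 0\right)^{2} = \left(-4 + 4 \sqrt{6} \cdot 0\right)^{2} = \left(-4 + 0\right)^{2} = \left(-4\right)^{2} = 16$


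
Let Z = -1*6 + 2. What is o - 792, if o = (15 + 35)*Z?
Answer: -992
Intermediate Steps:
Z = -4 (Z = -6 + 2 = -4)
o = -200 (o = (15 + 35)*(-4) = 50*(-4) = -200)
o - 792 = -200 - 792 = -992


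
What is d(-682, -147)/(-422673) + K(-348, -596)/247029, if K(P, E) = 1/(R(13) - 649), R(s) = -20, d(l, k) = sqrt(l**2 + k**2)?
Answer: -1/165262401 - sqrt(486733)/422673 ≈ -0.0016506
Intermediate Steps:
d(l, k) = sqrt(k**2 + l**2)
K(P, E) = -1/669 (K(P, E) = 1/(-20 - 649) = 1/(-669) = -1/669)
d(-682, -147)/(-422673) + K(-348, -596)/247029 = sqrt((-147)**2 + (-682)**2)/(-422673) - 1/669/247029 = sqrt(21609 + 465124)*(-1/422673) - 1/669*1/247029 = sqrt(486733)*(-1/422673) - 1/165262401 = -sqrt(486733)/422673 - 1/165262401 = -1/165262401 - sqrt(486733)/422673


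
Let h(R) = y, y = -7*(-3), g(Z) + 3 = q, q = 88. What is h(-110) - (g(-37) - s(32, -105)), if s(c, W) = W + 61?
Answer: -108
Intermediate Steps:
g(Z) = 85 (g(Z) = -3 + 88 = 85)
s(c, W) = 61 + W
y = 21
h(R) = 21
h(-110) - (g(-37) - s(32, -105)) = 21 - (85 - (61 - 105)) = 21 - (85 - 1*(-44)) = 21 - (85 + 44) = 21 - 1*129 = 21 - 129 = -108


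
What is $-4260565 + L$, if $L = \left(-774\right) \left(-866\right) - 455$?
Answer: $-3590736$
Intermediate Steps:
$L = 669829$ ($L = 670284 - 455 = 669829$)
$-4260565 + L = -4260565 + 669829 = -3590736$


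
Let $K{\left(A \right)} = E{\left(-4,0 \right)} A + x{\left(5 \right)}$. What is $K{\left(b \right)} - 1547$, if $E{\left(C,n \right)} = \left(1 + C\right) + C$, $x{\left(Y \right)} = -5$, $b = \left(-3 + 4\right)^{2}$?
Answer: $-1559$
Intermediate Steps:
$b = 1$ ($b = 1^{2} = 1$)
$E{\left(C,n \right)} = 1 + 2 C$
$K{\left(A \right)} = -5 - 7 A$ ($K{\left(A \right)} = \left(1 + 2 \left(-4\right)\right) A - 5 = \left(1 - 8\right) A - 5 = - 7 A - 5 = -5 - 7 A$)
$K{\left(b \right)} - 1547 = \left(-5 - 7\right) - 1547 = -12 - 1547 = -1559$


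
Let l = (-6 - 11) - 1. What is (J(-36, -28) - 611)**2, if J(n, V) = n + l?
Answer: 442225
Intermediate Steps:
l = -18 (l = -17 - 1 = -18)
J(n, V) = -18 + n (J(n, V) = n - 18 = -18 + n)
(J(-36, -28) - 611)**2 = ((-18 - 36) - 611)**2 = (-54 - 611)**2 = (-665)**2 = 442225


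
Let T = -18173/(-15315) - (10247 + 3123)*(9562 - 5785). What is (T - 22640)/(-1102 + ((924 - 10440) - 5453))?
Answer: 773731087777/246127365 ≈ 3143.6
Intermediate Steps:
T = -773384356177/15315 (T = -18173*(-1/15315) - 13370*3777 = 18173/15315 - 1*50498490 = 18173/15315 - 50498490 = -773384356177/15315 ≈ -5.0498e+7)
(T - 22640)/(-1102 + ((924 - 10440) - 5453)) = (-773384356177/15315 - 22640)/(-1102 + ((924 - 10440) - 5453)) = -773731087777/(15315*(-1102 + (-9516 - 5453))) = -773731087777/(15315*(-1102 - 14969)) = -773731087777/15315/(-16071) = -773731087777/15315*(-1/16071) = 773731087777/246127365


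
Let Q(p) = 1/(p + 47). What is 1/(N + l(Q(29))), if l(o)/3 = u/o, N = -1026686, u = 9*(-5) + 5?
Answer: -1/1035806 ≈ -9.6543e-7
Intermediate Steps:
u = -40 (u = -45 + 5 = -40)
Q(p) = 1/(47 + p)
l(o) = -120/o (l(o) = 3*(-40/o) = -120/o)
1/(N + l(Q(29))) = 1/(-1026686 - 120/(1/(47 + 29))) = 1/(-1026686 - 120/(1/76)) = 1/(-1026686 - 120/1/76) = 1/(-1026686 - 120*76) = 1/(-1026686 - 9120) = 1/(-1035806) = -1/1035806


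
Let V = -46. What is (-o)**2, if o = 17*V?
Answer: 611524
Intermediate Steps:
o = -782 (o = 17*(-46) = -782)
(-o)**2 = (-1*(-782))**2 = 782**2 = 611524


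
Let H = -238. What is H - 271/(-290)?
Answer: -68749/290 ≈ -237.07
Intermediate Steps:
H - 271/(-290) = -238 - 271/(-290) = -238 - 271*(-1/290) = -238 + 271/290 = -68749/290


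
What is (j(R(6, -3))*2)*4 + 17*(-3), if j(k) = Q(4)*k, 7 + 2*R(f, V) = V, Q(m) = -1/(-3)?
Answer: -193/3 ≈ -64.333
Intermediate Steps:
Q(m) = 1/3 (Q(m) = -1*(-1/3) = 1/3)
R(f, V) = -7/2 + V/2
j(k) = k/3
(j(R(6, -3))*2)*4 + 17*(-3) = (((-7/2 + (1/2)*(-3))/3)*2)*4 + 17*(-3) = (((-7/2 - 3/2)/3)*2)*4 - 51 = (((1/3)*(-5))*2)*4 - 51 = -5/3*2*4 - 51 = -10/3*4 - 51 = -40/3 - 51 = -193/3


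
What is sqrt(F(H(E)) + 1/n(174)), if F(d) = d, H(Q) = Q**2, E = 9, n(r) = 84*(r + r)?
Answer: sqrt(480661979)/2436 ≈ 9.0000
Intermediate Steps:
n(r) = 168*r (n(r) = 84*(2*r) = 168*r)
sqrt(F(H(E)) + 1/n(174)) = sqrt(9**2 + 1/(168*174)) = sqrt(81 + 1/29232) = sqrt(2367793/29232) = sqrt(480661979)/2436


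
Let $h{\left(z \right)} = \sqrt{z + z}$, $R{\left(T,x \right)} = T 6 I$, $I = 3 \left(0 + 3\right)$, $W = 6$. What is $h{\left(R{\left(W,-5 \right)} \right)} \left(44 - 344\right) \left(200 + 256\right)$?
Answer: $- 2462400 \sqrt{2} \approx -3.4824 \cdot 10^{6}$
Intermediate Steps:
$I = 9$ ($I = 3 \cdot 3 = 9$)
$R{\left(T,x \right)} = 54 T$ ($R{\left(T,x \right)} = T 6 \cdot 9 = 6 T 9 = 54 T$)
$h{\left(z \right)} = \sqrt{2} \sqrt{z}$ ($h{\left(z \right)} = \sqrt{2 z} = \sqrt{2} \sqrt{z}$)
$h{\left(R{\left(W,-5 \right)} \right)} \left(44 - 344\right) \left(200 + 256\right) = \sqrt{2} \sqrt{54 \cdot 6} \left(44 - 344\right) \left(200 + 256\right) = \sqrt{2} \sqrt{324} \left(\left(-300\right) 456\right) = \sqrt{2} \cdot 18 \left(-136800\right) = 18 \sqrt{2} \left(-136800\right) = - 2462400 \sqrt{2}$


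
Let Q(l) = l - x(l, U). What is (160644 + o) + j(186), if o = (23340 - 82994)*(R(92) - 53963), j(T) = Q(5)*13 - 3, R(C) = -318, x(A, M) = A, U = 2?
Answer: 3238239415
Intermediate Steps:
Q(l) = 0 (Q(l) = l - l = 0)
j(T) = -3 (j(T) = 0*13 - 3 = 0 - 3 = -3)
o = 3238078774 (o = (23340 - 82994)*(-318 - 53963) = -59654*(-54281) = 3238078774)
(160644 + o) + j(186) = (160644 + 3238078774) - 3 = 3238239418 - 3 = 3238239415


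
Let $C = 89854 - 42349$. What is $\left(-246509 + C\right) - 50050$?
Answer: $-249054$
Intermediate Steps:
$C = 47505$
$\left(-246509 + C\right) - 50050 = \left(-246509 + 47505\right) - 50050 = -199004 - 50050 = -249054$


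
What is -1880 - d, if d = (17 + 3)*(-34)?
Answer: -1200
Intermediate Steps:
d = -680 (d = 20*(-34) = -680)
-1880 - d = -1880 - 1*(-680) = -1880 + 680 = -1200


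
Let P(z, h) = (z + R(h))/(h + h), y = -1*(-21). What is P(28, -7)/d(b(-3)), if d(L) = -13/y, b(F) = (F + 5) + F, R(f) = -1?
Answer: 81/26 ≈ 3.1154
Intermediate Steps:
y = 21
b(F) = 5 + 2*F (b(F) = (5 + F) + F = 5 + 2*F)
P(z, h) = (-1 + z)/(2*h) (P(z, h) = (z - 1)/(h + h) = (-1 + z)/((2*h)) = (-1 + z)*(1/(2*h)) = (-1 + z)/(2*h))
d(L) = -13/21
P(28, -7)/d(b(-3)) = ((½)*(-1 + 28)/(-7))/(-13/21) = ((½)*(-⅐)*27)*(-21/13) = -27/14*(-21/13) = 81/26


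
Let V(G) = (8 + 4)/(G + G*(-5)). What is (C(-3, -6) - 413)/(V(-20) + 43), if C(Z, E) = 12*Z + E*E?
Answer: -8260/863 ≈ -9.5713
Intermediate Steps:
V(G) = -3/G (V(G) = 12/(G - 5*G) = 12/((-4*G)) = 12*(-1/(4*G)) = -3/G)
C(Z, E) = E² + 12*Z (C(Z, E) = 12*Z + E² = E² + 12*Z)
(C(-3, -6) - 413)/(V(-20) + 43) = (((-6)² + 12*(-3)) - 413)/(-3/(-20) + 43) = ((36 - 36) - 413)/(-3*(-1/20) + 43) = (0 - 413)/(3/20 + 43) = -413/863/20 = -413*20/863 = -8260/863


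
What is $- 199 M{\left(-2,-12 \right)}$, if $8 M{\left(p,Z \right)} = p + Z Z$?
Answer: $- \frac{14129}{4} \approx -3532.3$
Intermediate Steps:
$M{\left(p,Z \right)} = \frac{p}{8} + \frac{Z^{2}}{8}$ ($M{\left(p,Z \right)} = \frac{p + Z Z}{8} = \frac{p + Z^{2}}{8} = \frac{p}{8} + \frac{Z^{2}}{8}$)
$- 199 M{\left(-2,-12 \right)} = - 199 \left(\frac{1}{8} \left(-2\right) + \frac{\left(-12\right)^{2}}{8}\right) = - 199 \left(- \frac{1}{4} + \frac{1}{8} \cdot 144\right) = - 199 \left(- \frac{1}{4} + 18\right) = \left(-199\right) \frac{71}{4} = - \frac{14129}{4}$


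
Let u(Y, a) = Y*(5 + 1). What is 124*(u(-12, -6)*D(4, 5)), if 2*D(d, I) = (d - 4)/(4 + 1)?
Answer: 0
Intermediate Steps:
D(d, I) = -2/5 + d/10 (D(d, I) = ((d - 4)/(4 + 1))/2 = ((-4 + d)/5)/2 = ((-4 + d)*(1/5))/2 = (-4/5 + d/5)/2 = -2/5 + d/10)
u(Y, a) = 6*Y (u(Y, a) = Y*6 = 6*Y)
124*(u(-12, -6)*D(4, 5)) = 124*((6*(-12))*(-2/5 + (1/10)*4)) = 124*(-72*(-2/5 + 2/5)) = 124*(-72*0) = 124*0 = 0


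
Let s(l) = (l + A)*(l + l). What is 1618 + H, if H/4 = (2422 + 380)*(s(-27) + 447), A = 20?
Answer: 9248218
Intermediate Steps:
s(l) = 2*l*(20 + l) (s(l) = (l + 20)*(l + l) = (20 + l)*(2*l) = 2*l*(20 + l))
H = 9246600 (H = 4*((2422 + 380)*(2*(-27)*(20 - 27) + 447)) = 4*(2802*(2*(-27)*(-7) + 447)) = 4*(2802*(378 + 447)) = 4*(2802*825) = 4*2311650 = 9246600)
1618 + H = 1618 + 9246600 = 9248218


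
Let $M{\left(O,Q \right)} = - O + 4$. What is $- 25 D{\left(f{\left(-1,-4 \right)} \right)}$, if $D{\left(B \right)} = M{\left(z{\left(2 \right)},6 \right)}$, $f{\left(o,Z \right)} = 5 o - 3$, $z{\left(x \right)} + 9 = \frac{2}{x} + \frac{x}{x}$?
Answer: $-275$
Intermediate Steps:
$z{\left(x \right)} = -8 + \frac{2}{x}$ ($z{\left(x \right)} = -9 + \left(\frac{2}{x} + \frac{x}{x}\right) = -9 + \left(\frac{2}{x} + 1\right) = -9 + \left(1 + \frac{2}{x}\right) = -8 + \frac{2}{x}$)
$f{\left(o,Z \right)} = -3 + 5 o$
$M{\left(O,Q \right)} = 4 - O$
$D{\left(B \right)} = 11$ ($D{\left(B \right)} = 4 - \left(-8 + \frac{2}{2}\right) = 4 - \left(-8 + 2 \cdot \frac{1}{2}\right) = 4 - \left(-8 + 1\right) = 4 - -7 = 4 + 7 = 11$)
$- 25 D{\left(f{\left(-1,-4 \right)} \right)} = \left(-25\right) 11 = -275$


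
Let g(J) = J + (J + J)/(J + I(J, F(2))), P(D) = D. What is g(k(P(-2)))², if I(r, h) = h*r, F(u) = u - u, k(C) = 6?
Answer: 64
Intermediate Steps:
F(u) = 0
g(J) = 2 + J (g(J) = J + (J + J)/(J + 0*J) = J + (2*J)/(J + 0) = J + (2*J)/J = J + 2 = 2 + J)
g(k(P(-2)))² = (2 + 6)² = 8² = 64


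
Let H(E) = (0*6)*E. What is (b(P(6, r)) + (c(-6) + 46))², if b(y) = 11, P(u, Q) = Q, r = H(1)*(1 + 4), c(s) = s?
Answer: 2601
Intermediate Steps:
H(E) = 0 (H(E) = 0*E = 0)
r = 0 (r = 0*(1 + 4) = 0*5 = 0)
(b(P(6, r)) + (c(-6) + 46))² = (11 + (-6 + 46))² = (11 + 40)² = 51² = 2601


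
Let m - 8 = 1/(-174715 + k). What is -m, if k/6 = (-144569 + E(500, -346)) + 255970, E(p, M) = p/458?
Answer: -904454141/113056739 ≈ -8.0000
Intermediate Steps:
E(p, M) = p/458 (E(p, M) = p*(1/458) = p/458)
k = 153066474/229 (k = 6*((-144569 + (1/458)*500) + 255970) = 6*((-144569 + 250/229) + 255970) = 6*(-33106051/229 + 255970) = 6*(25511079/229) = 153066474/229 ≈ 6.6841e+5)
m = 904454141/113056739 (m = 8 + 1/(-174715 + 153066474/229) = 8 + 1/(113056739/229) = 8 + 229/113056739 = 904454141/113056739 ≈ 8.0000)
-m = -1*904454141/113056739 = -904454141/113056739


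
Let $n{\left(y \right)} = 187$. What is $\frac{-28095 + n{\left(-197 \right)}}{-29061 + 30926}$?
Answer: $- \frac{27908}{1865} \approx -14.964$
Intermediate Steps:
$\frac{-28095 + n{\left(-197 \right)}}{-29061 + 30926} = \frac{-28095 + 187}{-29061 + 30926} = - \frac{27908}{1865}$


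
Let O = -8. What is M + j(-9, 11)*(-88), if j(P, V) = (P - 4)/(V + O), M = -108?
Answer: 820/3 ≈ 273.33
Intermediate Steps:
j(P, V) = (-4 + P)/(-8 + V) (j(P, V) = (P - 4)/(V - 8) = (-4 + P)/(-8 + V))
M + j(-9, 11)*(-88) = -108 + ((-4 - 9)/(-8 + 11))*(-88) = -108 + (-13/3)*(-88) = -108 + ((⅓)*(-13))*(-88) = -108 - 13/3*(-88) = -108 + 1144/3 = 820/3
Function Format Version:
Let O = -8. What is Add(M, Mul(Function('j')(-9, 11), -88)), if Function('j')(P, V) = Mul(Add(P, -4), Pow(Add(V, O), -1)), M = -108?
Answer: Rational(820, 3) ≈ 273.33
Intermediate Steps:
Function('j')(P, V) = Mul(Pow(Add(-8, V), -1), Add(-4, P)) (Function('j')(P, V) = Mul(Add(P, -4), Pow(Add(V, -8), -1)) = Mul(Add(-4, P), Pow(Add(-8, V), -1)) = Mul(Pow(Add(-8, V), -1), Add(-4, P)))
Add(M, Mul(Function('j')(-9, 11), -88)) = Add(-108, Mul(Mul(Pow(Add(-8, 11), -1), Add(-4, -9)), -88)) = Add(-108, Mul(Mul(Pow(3, -1), -13), -88)) = Add(-108, Mul(Mul(Rational(1, 3), -13), -88)) = Add(-108, Mul(Rational(-13, 3), -88)) = Add(-108, Rational(1144, 3)) = Rational(820, 3)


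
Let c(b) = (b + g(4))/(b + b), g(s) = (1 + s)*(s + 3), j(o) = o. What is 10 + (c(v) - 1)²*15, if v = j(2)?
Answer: 16495/16 ≈ 1030.9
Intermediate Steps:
g(s) = (1 + s)*(3 + s)
v = 2
c(b) = (35 + b)/(2*b) (c(b) = (b + (3 + 4² + 4*4))/(b + b) = (b + (3 + 16 + 16))/((2*b)) = (b + 35)*(1/(2*b)) = (35 + b)*(1/(2*b)) = (35 + b)/(2*b))
10 + (c(v) - 1)²*15 = 10 + ((½)*(35 + 2)/2 - 1)²*15 = 10 + ((½)*(½)*37 - 1)²*15 = 10 + (37/4 - 1)²*15 = 10 + (33/4)²*15 = 10 + (1089/16)*15 = 10 + 16335/16 = 16495/16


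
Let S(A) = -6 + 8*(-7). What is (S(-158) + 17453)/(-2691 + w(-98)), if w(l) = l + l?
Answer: -17391/2887 ≈ -6.0239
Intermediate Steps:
w(l) = 2*l
S(A) = -62 (S(A) = -6 - 56 = -62)
(S(-158) + 17453)/(-2691 + w(-98)) = (-62 + 17453)/(-2691 + 2*(-98)) = 17391/(-2691 - 196) = 17391/(-2887) = 17391*(-1/2887) = -17391/2887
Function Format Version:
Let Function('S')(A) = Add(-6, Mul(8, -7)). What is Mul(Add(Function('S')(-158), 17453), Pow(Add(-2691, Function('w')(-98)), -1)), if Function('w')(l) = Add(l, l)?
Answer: Rational(-17391, 2887) ≈ -6.0239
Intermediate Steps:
Function('w')(l) = Mul(2, l)
Function('S')(A) = -62 (Function('S')(A) = Add(-6, -56) = -62)
Mul(Add(Function('S')(-158), 17453), Pow(Add(-2691, Function('w')(-98)), -1)) = Mul(Add(-62, 17453), Pow(Add(-2691, Mul(2, -98)), -1)) = Mul(17391, Pow(Add(-2691, -196), -1)) = Mul(17391, Pow(-2887, -1)) = Mul(17391, Rational(-1, 2887)) = Rational(-17391, 2887)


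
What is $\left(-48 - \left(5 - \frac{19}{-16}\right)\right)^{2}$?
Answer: $\frac{751689}{256} \approx 2936.3$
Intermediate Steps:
$\left(-48 - \left(5 - \frac{19}{-16}\right)\right)^{2} = \left(-48 + \left(-5 + 19 \left(- \frac{1}{16}\right)\right)\right)^{2} = \left(-48 - \frac{99}{16}\right)^{2} = \left(- \frac{867}{16}\right)^{2} = \frac{751689}{256}$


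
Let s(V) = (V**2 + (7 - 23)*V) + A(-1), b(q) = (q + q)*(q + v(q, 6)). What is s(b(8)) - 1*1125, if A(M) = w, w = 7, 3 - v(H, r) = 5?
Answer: 6562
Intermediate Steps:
v(H, r) = -2 (v(H, r) = 3 - 1*5 = 3 - 5 = -2)
b(q) = 2*q*(-2 + q) (b(q) = (q + q)*(q - 2) = (2*q)*(-2 + q) = 2*q*(-2 + q))
A(M) = 7
s(V) = 7 + V**2 - 16*V (s(V) = (V**2 + (7 - 23)*V) + 7 = (V**2 - 16*V) + 7 = 7 + V**2 - 16*V)
s(b(8)) - 1*1125 = (7 + (2*8*(-2 + 8))**2 - 32*8*(-2 + 8)) - 1*1125 = (7 + (2*8*6)**2 - 32*8*6) - 1125 = (7 + 96**2 - 16*96) - 1125 = (7 + 9216 - 1536) - 1125 = 7687 - 1125 = 6562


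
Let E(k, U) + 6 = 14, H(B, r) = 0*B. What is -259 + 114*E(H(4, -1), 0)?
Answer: 653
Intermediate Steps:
H(B, r) = 0
E(k, U) = 8 (E(k, U) = -6 + 14 = 8)
-259 + 114*E(H(4, -1), 0) = -259 + 114*8 = -259 + 912 = 653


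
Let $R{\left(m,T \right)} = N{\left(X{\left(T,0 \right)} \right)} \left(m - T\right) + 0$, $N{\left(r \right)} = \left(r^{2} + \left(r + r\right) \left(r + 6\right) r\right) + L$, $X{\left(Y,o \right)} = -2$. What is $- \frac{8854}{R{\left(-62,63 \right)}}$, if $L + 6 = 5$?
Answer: $\frac{8854}{4375} \approx 2.0238$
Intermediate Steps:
$L = -1$ ($L = -6 + 5 = -1$)
$N{\left(r \right)} = -1 + r^{2} + 2 r^{2} \left(6 + r\right)$ ($N{\left(r \right)} = \left(r^{2} + \left(r + r\right) \left(r + 6\right) r\right) - 1 = \left(r^{2} + 2 r \left(6 + r\right) r\right) - 1 = \left(r^{2} + 2 r^{2} \left(6 + r\right)\right) - 1 = -1 + r^{2} + 2 r^{2} \left(6 + r\right)$)
$R{\left(m,T \right)} = - 35 T + 35 m$ ($R{\left(m,T \right)} = \left(-1 + 2 \left(-2\right)^{3} + 13 \left(-2\right)^{2}\right) \left(m - T\right) + 0 = \left(-1 + 2 \left(-8\right) + 13 \cdot 4\right) \left(m - T\right) + 0 = \left(-1 - 16 + 52\right) \left(m - T\right) + 0 = 35 \left(m - T\right) + 0 = \left(- 35 T + 35 m\right) + 0 = - 35 T + 35 m$)
$- \frac{8854}{R{\left(-62,63 \right)}} = - \frac{8854}{\left(-35\right) 63 + 35 \left(-62\right)} = - \frac{8854}{-2205 - 2170} = - \frac{8854}{-4375} = \left(-8854\right) \left(- \frac{1}{4375}\right) = \frac{8854}{4375}$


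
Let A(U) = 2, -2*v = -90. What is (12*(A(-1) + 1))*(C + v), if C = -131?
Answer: -3096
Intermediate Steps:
v = 45 (v = -½*(-90) = 45)
(12*(A(-1) + 1))*(C + v) = (12*(2 + 1))*(-131 + 45) = (12*3)*(-86) = 36*(-86) = -3096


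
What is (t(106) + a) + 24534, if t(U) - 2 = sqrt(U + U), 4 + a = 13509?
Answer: 38041 + 2*sqrt(53) ≈ 38056.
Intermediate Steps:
a = 13505 (a = -4 + 13509 = 13505)
t(U) = 2 + sqrt(2)*sqrt(U) (t(U) = 2 + sqrt(U + U) = 2 + sqrt(2*U) = 2 + sqrt(2)*sqrt(U))
(t(106) + a) + 24534 = ((2 + sqrt(2)*sqrt(106)) + 13505) + 24534 = ((2 + 2*sqrt(53)) + 13505) + 24534 = (13507 + 2*sqrt(53)) + 24534 = 38041 + 2*sqrt(53)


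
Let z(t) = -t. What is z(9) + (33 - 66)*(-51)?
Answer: 1674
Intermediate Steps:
z(9) + (33 - 66)*(-51) = -1*9 + (33 - 66)*(-51) = -9 - 33*(-51) = -9 + 1683 = 1674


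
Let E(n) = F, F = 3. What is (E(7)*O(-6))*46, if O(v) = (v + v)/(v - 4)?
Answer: 828/5 ≈ 165.60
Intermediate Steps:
O(v) = 2*v/(-4 + v) (O(v) = (2*v)/(-4 + v) = 2*v/(-4 + v))
E(n) = 3
(E(7)*O(-6))*46 = (3*(2*(-6)/(-4 - 6)))*46 = (3*(2*(-6)/(-10)))*46 = (3*(2*(-6)*(-⅒)))*46 = (3*(6/5))*46 = (18/5)*46 = 828/5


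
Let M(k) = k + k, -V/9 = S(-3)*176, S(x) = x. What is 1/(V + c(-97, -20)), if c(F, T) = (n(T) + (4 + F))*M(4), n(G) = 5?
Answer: 1/4048 ≈ 0.00024704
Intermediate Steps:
V = 4752 (V = -(-27)*176 = -9*(-528) = 4752)
M(k) = 2*k
c(F, T) = 72 + 8*F (c(F, T) = (5 + (4 + F))*(2*4) = (9 + F)*8 = 72 + 8*F)
1/(V + c(-97, -20)) = 1/(4752 + (72 + 8*(-97))) = 1/(4752 + (72 - 776)) = 1/(4752 - 704) = 1/4048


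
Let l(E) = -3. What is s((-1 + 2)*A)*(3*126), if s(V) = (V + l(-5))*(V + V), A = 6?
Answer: 13608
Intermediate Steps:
s(V) = 2*V*(-3 + V) (s(V) = (V - 3)*(V + V) = (-3 + V)*(2*V) = 2*V*(-3 + V))
s((-1 + 2)*A)*(3*126) = (2*((-1 + 2)*6)*(-3 + (-1 + 2)*6))*(3*126) = (2*(1*6)*(-3 + 1*6))*378 = (2*6*(-3 + 6))*378 = (2*6*3)*378 = 36*378 = 13608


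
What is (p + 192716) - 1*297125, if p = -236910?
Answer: -341319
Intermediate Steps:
(p + 192716) - 1*297125 = (-236910 + 192716) - 1*297125 = -44194 - 297125 = -341319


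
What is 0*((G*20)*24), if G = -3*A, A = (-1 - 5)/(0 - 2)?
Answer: 0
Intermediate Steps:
A = 3 (A = -6/(-2) = -6*(-1/2) = 3)
G = -9 (G = -3*3 = -9)
0*((G*20)*24) = 0*(-9*20*24) = 0*(-180*24) = 0*(-4320) = 0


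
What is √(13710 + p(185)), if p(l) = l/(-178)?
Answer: √434354710/178 ≈ 117.09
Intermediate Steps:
p(l) = -l/178 (p(l) = l*(-1/178) = -l/178)
√(13710 + p(185)) = √(13710 - 1/178*185) = √(13710 - 185/178) = √(2440195/178) = √434354710/178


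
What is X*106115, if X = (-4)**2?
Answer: 1697840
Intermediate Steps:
X = 16
X*106115 = 16*106115 = 1697840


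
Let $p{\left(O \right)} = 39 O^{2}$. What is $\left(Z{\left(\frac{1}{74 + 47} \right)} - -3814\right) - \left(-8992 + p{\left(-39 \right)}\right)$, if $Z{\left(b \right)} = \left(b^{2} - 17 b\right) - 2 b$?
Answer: $- \frac{680999131}{14641} \approx -46513.0$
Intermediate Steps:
$Z{\left(b \right)} = b^{2} - 19 b$
$\left(Z{\left(\frac{1}{74 + 47} \right)} - -3814\right) - \left(-8992 + p{\left(-39 \right)}\right) = \left(\frac{-19 + \frac{1}{74 + 47}}{74 + 47} - -3814\right) + \left(8992 - 39 \left(-39\right)^{2}\right) = \left(\frac{-19 + \frac{1}{121}}{121} + 3814\right) + \left(8992 - 39 \cdot 1521\right) = \left(\frac{-19 + \frac{1}{121}}{121} + 3814\right) + \left(8992 - 59319\right) = \left(\frac{1}{121} \left(- \frac{2298}{121}\right) + 3814\right) + \left(8992 - 59319\right) = \left(- \frac{2298}{14641} + 3814\right) - 50327 = \frac{55838476}{14641} - 50327 = - \frac{680999131}{14641}$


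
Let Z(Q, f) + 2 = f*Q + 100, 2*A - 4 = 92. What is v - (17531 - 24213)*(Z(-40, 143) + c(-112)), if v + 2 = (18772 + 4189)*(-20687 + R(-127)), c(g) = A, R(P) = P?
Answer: -515155724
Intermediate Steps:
A = 48 (A = 2 + (1/2)*92 = 2 + 46 = 48)
c(g) = 48
Z(Q, f) = 98 + Q*f (Z(Q, f) = -2 + (f*Q + 100) = -2 + (Q*f + 100) = -2 + (100 + Q*f) = 98 + Q*f)
v = -477910256 (v = -2 + (18772 + 4189)*(-20687 - 127) = -2 + 22961*(-20814) = -2 - 477910254 = -477910256)
v - (17531 - 24213)*(Z(-40, 143) + c(-112)) = -477910256 - (17531 - 24213)*((98 - 40*143) + 48) = -477910256 - (-6682)*((98 - 5720) + 48) = -477910256 - (-6682)*(-5622 + 48) = -477910256 - (-6682)*(-5574) = -477910256 - 1*37245468 = -477910256 - 37245468 = -515155724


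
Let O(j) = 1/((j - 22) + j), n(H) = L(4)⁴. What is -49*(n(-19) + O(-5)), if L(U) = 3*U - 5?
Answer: -3764719/32 ≈ -1.1765e+5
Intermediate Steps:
L(U) = -5 + 3*U
n(H) = 2401 (n(H) = (-5 + 3*4)⁴ = (-5 + 12)⁴ = 7⁴ = 2401)
O(j) = 1/(-22 + 2*j) (O(j) = 1/((-22 + j) + j) = 1/(-22 + 2*j))
-49*(n(-19) + O(-5)) = -49*(2401 + 1/(2*(-11 - 5))) = -49*(2401 + (½)/(-16)) = -49*(2401 + (½)*(-1/16)) = -49*(2401 - 1/32) = -49*76831/32 = -3764719/32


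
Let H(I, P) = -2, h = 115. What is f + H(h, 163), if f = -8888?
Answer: -8890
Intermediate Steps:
f + H(h, 163) = -8888 - 2 = -8890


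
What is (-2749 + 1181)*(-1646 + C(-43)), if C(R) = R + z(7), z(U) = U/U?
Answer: 2646784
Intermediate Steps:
z(U) = 1
C(R) = 1 + R (C(R) = R + 1 = 1 + R)
(-2749 + 1181)*(-1646 + C(-43)) = (-2749 + 1181)*(-1646 + (1 - 43)) = -1568*(-1646 - 42) = -1568*(-1688) = 2646784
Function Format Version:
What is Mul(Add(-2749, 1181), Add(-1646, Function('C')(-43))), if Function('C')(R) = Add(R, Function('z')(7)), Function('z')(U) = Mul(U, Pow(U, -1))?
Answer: 2646784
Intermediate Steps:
Function('z')(U) = 1
Function('C')(R) = Add(1, R) (Function('C')(R) = Add(R, 1) = Add(1, R))
Mul(Add(-2749, 1181), Add(-1646, Function('C')(-43))) = Mul(Add(-2749, 1181), Add(-1646, Add(1, -43))) = Mul(-1568, Add(-1646, -42)) = Mul(-1568, -1688) = 2646784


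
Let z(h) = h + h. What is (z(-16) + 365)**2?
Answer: 110889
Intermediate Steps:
z(h) = 2*h
(z(-16) + 365)**2 = (2*(-16) + 365)**2 = (-32 + 365)**2 = 333**2 = 110889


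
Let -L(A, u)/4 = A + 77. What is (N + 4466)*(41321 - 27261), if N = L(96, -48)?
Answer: 53062440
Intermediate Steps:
L(A, u) = -308 - 4*A (L(A, u) = -4*(A + 77) = -4*(77 + A) = -308 - 4*A)
N = -692 (N = -308 - 4*96 = -308 - 384 = -692)
(N + 4466)*(41321 - 27261) = (-692 + 4466)*(41321 - 27261) = 3774*14060 = 53062440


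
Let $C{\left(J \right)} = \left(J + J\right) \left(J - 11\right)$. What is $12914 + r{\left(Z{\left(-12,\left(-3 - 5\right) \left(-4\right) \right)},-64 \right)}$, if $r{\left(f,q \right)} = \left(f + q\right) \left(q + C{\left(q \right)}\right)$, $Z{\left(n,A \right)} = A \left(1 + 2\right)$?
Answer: $318066$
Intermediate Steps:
$C{\left(J \right)} = 2 J \left(-11 + J\right)$
$Z{\left(n,A \right)} = 3 A$ ($Z{\left(n,A \right)} = A 3 = 3 A$)
$r{\left(f,q \right)} = \left(f + q\right) \left(q + 2 q \left(-11 + q\right)\right)$
$12914 + r{\left(Z{\left(-12,\left(-3 - 5\right) \left(-4\right) \right)},-64 \right)} = 12914 - 64 \left(3 \left(-3 - 5\right) \left(-4\right) - 64 + 2 \cdot 3 \left(-3 - 5\right) \left(-4\right) \left(-11 - 64\right) + 2 \left(-64\right) \left(-11 - 64\right)\right) = 12914 - 64 \left(3 \left(\left(-8\right) \left(-4\right)\right) - 64 + 2 \cdot 3 \left(\left(-8\right) \left(-4\right)\right) \left(-75\right) + 2 \left(-64\right) \left(-75\right)\right) = 12914 - 64 \left(3 \cdot 32 - 64 + 2 \cdot 3 \cdot 32 \left(-75\right) + 9600\right) = 12914 - 64 \left(96 - 64 + 2 \cdot 96 \left(-75\right) + 9600\right) = 12914 - 64 \left(96 - 64 - 14400 + 9600\right) = 12914 - -305152 = 12914 + 305152 = 318066$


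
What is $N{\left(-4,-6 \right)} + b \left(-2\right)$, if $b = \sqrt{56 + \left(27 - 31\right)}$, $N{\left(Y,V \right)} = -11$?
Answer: $-11 - 4 \sqrt{13} \approx -25.422$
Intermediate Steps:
$b = 2 \sqrt{13}$ ($b = \sqrt{56 - 4} = \sqrt{52} = 2 \sqrt{13} \approx 7.2111$)
$N{\left(-4,-6 \right)} + b \left(-2\right) = -11 + 2 \sqrt{13} \left(-2\right) = -11 - 4 \sqrt{13}$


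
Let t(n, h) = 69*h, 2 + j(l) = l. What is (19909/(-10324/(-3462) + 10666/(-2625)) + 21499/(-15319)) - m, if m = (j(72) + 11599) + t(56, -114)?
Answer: -185791392658289/8361784236 ≈ -22219.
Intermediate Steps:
j(l) = -2 + l
m = 3803 (m = ((-2 + 72) + 11599) + 69*(-114) = (70 + 11599) - 7866 = 11669 - 7866 = 3803)
(19909/(-10324/(-3462) + 10666/(-2625)) + 21499/(-15319)) - m = (19909/(-10324/(-3462) + 10666/(-2625)) + 21499/(-15319)) - 1*3803 = (19909/(-10324*(-1/3462) + 10666*(-1/2625)) + 21499*(-1/15319)) - 3803 = (19909/(5162/1731 - 10666/2625) - 21499/15319) - 3803 = (19909/(-545844/504875) - 21499/15319) - 3803 = (19909*(-504875/545844) - 21499/15319) - 3803 = (-10051556375/545844 - 21499/15319) - 3803 = -153991527208781/8361784236 - 3803 = -185791392658289/8361784236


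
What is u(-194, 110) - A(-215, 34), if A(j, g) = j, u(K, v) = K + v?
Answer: 131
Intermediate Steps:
u(-194, 110) - A(-215, 34) = (-194 + 110) - 1*(-215) = -84 + 215 = 131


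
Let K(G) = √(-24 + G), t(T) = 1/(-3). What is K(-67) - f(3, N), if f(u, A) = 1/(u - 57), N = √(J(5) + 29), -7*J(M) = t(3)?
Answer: 1/54 + I*√91 ≈ 0.018519 + 9.5394*I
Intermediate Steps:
t(T) = -⅓
J(M) = 1/21 (J(M) = -⅐*(-⅓) = 1/21)
N = √12810/21 (N = √(1/21 + 29) = √(610/21) = √12810/21 ≈ 5.3896)
f(u, A) = 1/(-57 + u)
K(-67) - f(3, N) = √(-24 - 67) - 1/(-57 + 3) = √(-91) - 1/(-54) = I*√91 - 1*(-1/54) = I*√91 + 1/54 = 1/54 + I*√91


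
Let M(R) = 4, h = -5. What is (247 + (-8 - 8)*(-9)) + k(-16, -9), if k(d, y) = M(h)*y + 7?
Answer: 362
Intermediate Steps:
k(d, y) = 7 + 4*y (k(d, y) = 4*y + 7 = 7 + 4*y)
(247 + (-8 - 8)*(-9)) + k(-16, -9) = (247 + (-8 - 8)*(-9)) + (7 + 4*(-9)) = (247 - 16*(-9)) + (7 - 36) = (247 + 144) - 29 = 391 - 29 = 362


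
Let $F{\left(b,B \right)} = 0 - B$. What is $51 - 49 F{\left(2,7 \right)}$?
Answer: $394$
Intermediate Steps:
$F{\left(b,B \right)} = - B$
$51 - 49 F{\left(2,7 \right)} = 51 - 49 \left(\left(-1\right) 7\right) = 51 - -343 = 51 + 343 = 394$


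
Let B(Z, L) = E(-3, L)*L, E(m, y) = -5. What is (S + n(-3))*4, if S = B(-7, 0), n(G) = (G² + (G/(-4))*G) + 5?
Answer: 47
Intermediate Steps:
n(G) = 5 + 3*G²/4 (n(G) = (G² + (G*(-¼))*G) + 5 = (G² + (-G/4)*G) + 5 = (G² - G²/4) + 5 = 3*G²/4 + 5 = 5 + 3*G²/4)
B(Z, L) = -5*L
S = 0 (S = -5*0 = 0)
(S + n(-3))*4 = (0 + (5 + (¾)*(-3)²))*4 = (0 + (5 + (¾)*9))*4 = (0 + (5 + 27/4))*4 = (0 + 47/4)*4 = (47/4)*4 = 47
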